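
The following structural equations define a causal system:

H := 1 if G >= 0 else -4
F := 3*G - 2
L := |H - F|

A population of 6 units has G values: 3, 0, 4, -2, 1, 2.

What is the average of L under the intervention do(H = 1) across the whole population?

Every unit gets H=1 under the intervention. L values become 6, 3, 9, 9, 0, 3; E[L|do(H=1)] = 5.

5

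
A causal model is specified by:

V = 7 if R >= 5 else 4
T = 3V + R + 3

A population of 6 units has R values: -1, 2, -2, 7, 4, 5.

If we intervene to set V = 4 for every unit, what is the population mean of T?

The intervention sets V=4 in all 6 units regardless of R. Recomputing T per unit gives 14, 17, 13, 22, 19, 20; average 17.5.

17.5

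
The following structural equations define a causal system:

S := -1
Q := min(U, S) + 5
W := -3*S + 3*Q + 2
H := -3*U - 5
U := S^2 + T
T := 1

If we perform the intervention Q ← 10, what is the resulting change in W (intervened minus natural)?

18

Under do(Q=10), the mechanism Q := min(U, S) + 5 is discarded; Q is fixed at 10.
W = -3*S + 3*Q + 2  [with S=-1, Q=10]  = 35
Without intervention: U = S^2 + T  [with S=-1, T=1]  = 2; Q = min(U, S) + 5  [with U=2, S=-1]  = 4; W = -3*S + 3*Q + 2  [with S=-1, Q=4]  = 17.
Change = 35 − 17 = 18.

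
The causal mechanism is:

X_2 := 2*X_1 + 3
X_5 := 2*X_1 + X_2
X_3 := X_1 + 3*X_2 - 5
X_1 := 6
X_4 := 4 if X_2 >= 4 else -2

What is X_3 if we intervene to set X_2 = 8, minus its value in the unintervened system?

The intervention breaks the incoming arrows to X_2: X_2 := 2*X_1 + 3 no longer applies, and X_2 = 8.
X_3 = X_1 + 3*X_2 - 5  [with X_1=6, X_2=8]  = 25
Without intervention: X_2 = 2*X_1 + 3  [with X_1=6]  = 15; X_3 = X_1 + 3*X_2 - 5  [with X_1=6, X_2=15]  = 46.
Change = 25 − 46 = -21.

-21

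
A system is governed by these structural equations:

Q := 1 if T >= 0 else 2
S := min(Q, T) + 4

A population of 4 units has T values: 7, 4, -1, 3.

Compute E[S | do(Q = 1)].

4.5

do(Q=1) breaks Q's dependence on T. With Q=1 fixed, S across the units is 5, 5, 3, 5, mean 4.5.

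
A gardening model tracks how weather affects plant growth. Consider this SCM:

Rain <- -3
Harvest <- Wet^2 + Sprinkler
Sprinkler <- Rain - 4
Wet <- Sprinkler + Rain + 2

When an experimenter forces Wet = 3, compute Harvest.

2

The intervention breaks the incoming arrows to Wet: Wet <- Sprinkler + Rain + 2 no longer applies, and Wet = 3.
Sprinkler = Rain - 4  [with Rain=-3]  = -7
Harvest = Wet^2 + Sprinkler  [with Wet=3, Sprinkler=-7]  = 2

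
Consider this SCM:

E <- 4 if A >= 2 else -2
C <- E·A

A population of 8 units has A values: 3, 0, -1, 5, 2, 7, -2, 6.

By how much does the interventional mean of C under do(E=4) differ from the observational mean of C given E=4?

Every unit gets E=4 under the intervention. C values become 12, 0, -4, 20, 8, 28, -8, 24; E[C|do(E=4)] = 10.
Observing E=4 restricts to units where E's equation naturally yields 4: A ∈ {3, 5, 2, 7, 6}. In that subpopulation C = 12, 20, 8, 28, 24, mean 18.4.
Difference = 10 − 18.4 = -8.4.

-8.4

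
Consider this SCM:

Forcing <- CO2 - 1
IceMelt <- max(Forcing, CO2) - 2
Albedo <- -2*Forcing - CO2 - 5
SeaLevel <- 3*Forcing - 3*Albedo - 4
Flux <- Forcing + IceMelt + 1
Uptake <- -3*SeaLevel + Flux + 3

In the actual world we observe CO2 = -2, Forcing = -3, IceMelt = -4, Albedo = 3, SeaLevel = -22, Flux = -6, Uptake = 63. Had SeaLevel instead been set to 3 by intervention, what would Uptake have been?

-12

Under do(SeaLevel=3), the mechanism SeaLevel <- 3*Forcing - 3*Albedo - 4 is discarded; SeaLevel is fixed at 3.
Forcing = CO2 - 1  [with CO2=-2]  = -3
IceMelt = max(Forcing, CO2) - 2  [with Forcing=-3, CO2=-2]  = -4
Flux = Forcing + IceMelt + 1  [with Forcing=-3, IceMelt=-4]  = -6
Uptake = -3*SeaLevel + Flux + 3  [with SeaLevel=3, Flux=-6]  = -12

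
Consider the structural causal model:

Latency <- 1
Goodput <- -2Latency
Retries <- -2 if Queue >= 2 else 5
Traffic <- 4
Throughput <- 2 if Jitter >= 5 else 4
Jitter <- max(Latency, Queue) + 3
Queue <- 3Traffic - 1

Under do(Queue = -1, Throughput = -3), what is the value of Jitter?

The joint intervention fixes Queue = -1, Throughput = -3, removing each variable's own equation.
Jitter = max(Latency, Queue) + 3  [with Latency=1, Queue=-1]  = 4

4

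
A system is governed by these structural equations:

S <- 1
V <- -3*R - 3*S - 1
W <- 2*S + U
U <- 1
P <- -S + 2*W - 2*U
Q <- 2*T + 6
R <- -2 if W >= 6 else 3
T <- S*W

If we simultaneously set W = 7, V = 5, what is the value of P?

Setting W = 7, V = 5 by intervention discards those variables' equations.
P = -S + 2*W - 2*U  [with S=1, W=7, U=1]  = 11

11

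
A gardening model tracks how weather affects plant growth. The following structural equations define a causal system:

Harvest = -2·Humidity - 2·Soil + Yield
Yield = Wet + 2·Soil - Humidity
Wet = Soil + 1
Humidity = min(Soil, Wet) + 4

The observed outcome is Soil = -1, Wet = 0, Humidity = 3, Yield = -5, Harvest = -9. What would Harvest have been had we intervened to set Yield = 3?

-1

Intervening sets Yield = 3 and removes its equation (Yield = Wet + 2·Soil - Humidity).
Wet = Soil + 1  [with Soil=-1]  = 0
Humidity = min(Soil, Wet) + 4  [with Soil=-1, Wet=0]  = 3
Harvest = -2·Humidity - 2·Soil + Yield  [with Humidity=3, Soil=-1, Yield=3]  = -1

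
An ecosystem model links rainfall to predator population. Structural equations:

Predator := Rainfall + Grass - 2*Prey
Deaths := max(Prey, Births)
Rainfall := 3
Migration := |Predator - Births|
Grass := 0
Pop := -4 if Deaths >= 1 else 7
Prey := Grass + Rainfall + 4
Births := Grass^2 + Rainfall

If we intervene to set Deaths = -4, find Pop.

7

Intervening sets Deaths = -4 and removes its equation (Deaths := max(Prey, Births)).
Pop = -4 if Deaths >= 1 else 7  [with Deaths=-4]  = 7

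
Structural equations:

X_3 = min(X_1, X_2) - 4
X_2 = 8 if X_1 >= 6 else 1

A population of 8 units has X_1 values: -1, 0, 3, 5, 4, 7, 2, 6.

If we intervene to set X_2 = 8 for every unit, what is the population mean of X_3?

The intervention sets X_2=8 in all 8 units regardless of X_1. Recomputing X_3 per unit gives -5, -4, -1, 1, 0, 3, -2, 2; average -0.75.

-0.75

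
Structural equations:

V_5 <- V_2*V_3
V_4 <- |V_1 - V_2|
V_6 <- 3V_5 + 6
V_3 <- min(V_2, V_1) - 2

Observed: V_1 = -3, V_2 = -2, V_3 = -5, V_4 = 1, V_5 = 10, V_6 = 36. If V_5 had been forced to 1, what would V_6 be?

9

The intervention breaks the incoming arrows to V_5: V_5 <- V_2*V_3 no longer applies, and V_5 = 1.
V_6 = 3V_5 + 6  [with V_5=1]  = 9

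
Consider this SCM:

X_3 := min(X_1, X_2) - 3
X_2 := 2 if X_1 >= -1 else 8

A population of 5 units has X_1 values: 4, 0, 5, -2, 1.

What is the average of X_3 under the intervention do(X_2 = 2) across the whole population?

-2.4

The intervention sets X_2=2 in all 5 units regardless of X_1. Recomputing X_3 per unit gives -1, -3, -1, -5, -2; average -2.4.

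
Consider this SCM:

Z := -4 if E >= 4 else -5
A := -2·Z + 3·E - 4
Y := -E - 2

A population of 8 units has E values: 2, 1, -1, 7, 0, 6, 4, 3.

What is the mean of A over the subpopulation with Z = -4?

21

Observing Z=-4 restricts to units where Z's equation naturally yields -4: E ∈ {7, 6, 4}. In that subpopulation A = 25, 22, 16, mean 21.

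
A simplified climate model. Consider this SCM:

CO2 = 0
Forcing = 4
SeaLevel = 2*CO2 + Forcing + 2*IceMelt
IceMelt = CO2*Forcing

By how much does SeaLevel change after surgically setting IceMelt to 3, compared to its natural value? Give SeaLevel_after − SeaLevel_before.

The intervention breaks the incoming arrows to IceMelt: IceMelt = CO2*Forcing no longer applies, and IceMelt = 3.
SeaLevel = 2*CO2 + Forcing + 2*IceMelt  [with CO2=0, Forcing=4, IceMelt=3]  = 10
Without intervention: IceMelt = CO2*Forcing  [with CO2=0, Forcing=4]  = 0; SeaLevel = 2*CO2 + Forcing + 2*IceMelt  [with CO2=0, Forcing=4, IceMelt=0]  = 4.
Change = 10 − 4 = 6.

6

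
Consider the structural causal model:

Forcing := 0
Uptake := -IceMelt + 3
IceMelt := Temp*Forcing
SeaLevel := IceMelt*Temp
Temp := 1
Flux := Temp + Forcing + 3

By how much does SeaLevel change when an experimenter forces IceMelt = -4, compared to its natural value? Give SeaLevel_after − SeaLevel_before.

-4

The intervention breaks the incoming arrows to IceMelt: IceMelt := Temp*Forcing no longer applies, and IceMelt = -4.
SeaLevel = IceMelt*Temp  [with IceMelt=-4, Temp=1]  = -4
Without intervention: IceMelt = Temp*Forcing  [with Temp=1, Forcing=0]  = 0; SeaLevel = IceMelt*Temp  [with IceMelt=0, Temp=1]  = 0.
Change = -4 − 0 = -4.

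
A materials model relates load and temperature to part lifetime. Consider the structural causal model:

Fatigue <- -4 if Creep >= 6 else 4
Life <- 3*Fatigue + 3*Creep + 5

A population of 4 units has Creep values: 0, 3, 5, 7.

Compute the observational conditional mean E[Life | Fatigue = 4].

Conditioning on Fatigue=4 selects the 3 unit(s) with Creep ∈ {0, 3, 5}. Their Life values: 17, 26, 32. Mean = 25.

25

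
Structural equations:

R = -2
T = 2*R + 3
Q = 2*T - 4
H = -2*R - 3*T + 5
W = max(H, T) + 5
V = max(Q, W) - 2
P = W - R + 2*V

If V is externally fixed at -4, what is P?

Intervening sets V = -4 and removes its equation (V = max(Q, W) - 2).
T = 2*R + 3  [with R=-2]  = -1
H = -2*R - 3*T + 5  [with R=-2, T=-1]  = 12
W = max(H, T) + 5  [with H=12, T=-1]  = 17
P = W - R + 2*V  [with W=17, R=-2, V=-4]  = 11

11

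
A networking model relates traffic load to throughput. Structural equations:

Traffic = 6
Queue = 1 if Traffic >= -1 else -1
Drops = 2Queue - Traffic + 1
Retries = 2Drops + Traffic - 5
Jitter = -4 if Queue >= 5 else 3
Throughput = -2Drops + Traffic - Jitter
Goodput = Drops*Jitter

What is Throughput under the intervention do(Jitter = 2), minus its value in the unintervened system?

The intervention breaks the incoming arrows to Jitter: Jitter = -4 if Queue >= 5 else 3 no longer applies, and Jitter = 2.
Queue = 1 if Traffic >= -1 else -1  [with Traffic=6]  = 1
Drops = 2Queue - Traffic + 1  [with Queue=1, Traffic=6]  = -3
Throughput = -2Drops + Traffic - Jitter  [with Drops=-3, Traffic=6, Jitter=2]  = 10
Without intervention: Queue = 1 if Traffic >= -1 else -1  [with Traffic=6]  = 1; Drops = 2Queue - Traffic + 1  [with Queue=1, Traffic=6]  = -3; Jitter = -4 if Queue >= 5 else 3  [with Queue=1]  = 3; Throughput = -2Drops + Traffic - Jitter  [with Drops=-3, Traffic=6, Jitter=3]  = 9.
Change = 10 − 9 = 1.

1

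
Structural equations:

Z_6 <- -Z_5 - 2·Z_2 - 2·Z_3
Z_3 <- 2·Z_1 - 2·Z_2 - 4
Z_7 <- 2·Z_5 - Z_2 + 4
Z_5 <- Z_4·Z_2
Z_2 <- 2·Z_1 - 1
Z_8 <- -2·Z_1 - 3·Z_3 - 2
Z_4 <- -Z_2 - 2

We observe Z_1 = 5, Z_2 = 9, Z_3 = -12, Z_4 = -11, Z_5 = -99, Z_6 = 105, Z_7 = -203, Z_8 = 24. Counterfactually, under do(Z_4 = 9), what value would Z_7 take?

157

The intervention breaks the incoming arrows to Z_4: Z_4 <- -Z_2 - 2 no longer applies, and Z_4 = 9.
Z_2 = 2·Z_1 - 1  [with Z_1=5]  = 9
Z_5 = Z_4·Z_2  [with Z_4=9, Z_2=9]  = 81
Z_7 = 2·Z_5 - Z_2 + 4  [with Z_5=81, Z_2=9]  = 157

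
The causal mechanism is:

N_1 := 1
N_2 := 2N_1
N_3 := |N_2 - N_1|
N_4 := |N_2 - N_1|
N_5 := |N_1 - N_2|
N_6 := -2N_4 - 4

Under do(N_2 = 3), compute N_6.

Under do(N_2=3), the mechanism N_2 := 2N_1 is discarded; N_2 is fixed at 3.
N_4 = |N_2 - N_1|  [with N_2=3, N_1=1]  = 2
N_6 = -2N_4 - 4  [with N_4=2]  = -8

-8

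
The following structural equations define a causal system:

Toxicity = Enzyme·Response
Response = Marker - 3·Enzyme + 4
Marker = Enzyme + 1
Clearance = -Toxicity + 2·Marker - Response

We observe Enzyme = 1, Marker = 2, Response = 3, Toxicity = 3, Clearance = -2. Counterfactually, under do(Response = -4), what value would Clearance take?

12

do(Response=-4) replaces the equation Response = Marker - 3·Enzyme + 4 with the constant Response = -4.
Marker = Enzyme + 1  [with Enzyme=1]  = 2
Toxicity = Enzyme·Response  [with Enzyme=1, Response=-4]  = -4
Clearance = -Toxicity + 2·Marker - Response  [with Toxicity=-4, Marker=2, Response=-4]  = 12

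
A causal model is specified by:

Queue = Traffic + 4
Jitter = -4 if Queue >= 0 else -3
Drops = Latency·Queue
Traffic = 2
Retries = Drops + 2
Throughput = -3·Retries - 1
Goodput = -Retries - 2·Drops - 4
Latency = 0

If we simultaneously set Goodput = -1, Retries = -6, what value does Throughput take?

Under do(Goodput = -1, Retries = -6), each intervened variable's structural equation is replaced by its fixed value.
Throughput = -3·Retries - 1  [with Retries=-6]  = 17

17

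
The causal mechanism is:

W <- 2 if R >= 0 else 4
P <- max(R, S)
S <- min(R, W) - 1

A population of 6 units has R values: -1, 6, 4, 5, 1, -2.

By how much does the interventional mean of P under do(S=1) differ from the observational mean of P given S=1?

Every unit gets S=1 under the intervention. P values become 1, 6, 4, 5, 1, 1; E[P|do(S=1)] = 3.
E[P|S=1] averages over only the 3 units with S=1 (R = 6, 4, 5): P = 6, 4, 5, mean 5.
Difference = 3 − 5 = -2.

-2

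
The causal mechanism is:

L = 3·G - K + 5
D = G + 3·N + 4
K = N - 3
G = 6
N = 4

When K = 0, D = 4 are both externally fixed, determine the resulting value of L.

Setting K = 0, D = 4 by intervention discards those variables' equations.
L = 3·G - K + 5  [with G=6, K=0]  = 23

23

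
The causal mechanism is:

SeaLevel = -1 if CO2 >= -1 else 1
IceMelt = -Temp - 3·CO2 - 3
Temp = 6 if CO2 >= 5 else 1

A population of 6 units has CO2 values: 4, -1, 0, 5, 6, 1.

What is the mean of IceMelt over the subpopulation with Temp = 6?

-25.5

Observing Temp=6 restricts to units where Temp's equation naturally yields 6: CO2 ∈ {5, 6}. In that subpopulation IceMelt = -24, -27, mean -25.5.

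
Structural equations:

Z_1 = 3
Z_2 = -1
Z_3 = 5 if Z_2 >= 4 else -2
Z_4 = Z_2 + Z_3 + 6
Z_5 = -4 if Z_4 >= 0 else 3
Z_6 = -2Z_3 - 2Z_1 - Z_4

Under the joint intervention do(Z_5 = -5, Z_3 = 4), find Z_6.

-23

The joint intervention fixes Z_5 = -5, Z_3 = 4, removing each variable's own equation.
Z_4 = Z_2 + Z_3 + 6  [with Z_2=-1, Z_3=4]  = 9
Z_6 = -2Z_3 - 2Z_1 - Z_4  [with Z_3=4, Z_1=3, Z_4=9]  = -23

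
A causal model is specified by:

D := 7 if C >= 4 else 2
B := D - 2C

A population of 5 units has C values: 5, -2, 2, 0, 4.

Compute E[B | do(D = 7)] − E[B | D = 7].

5.4

do(D=7) breaks D's dependence on C. With D=7 fixed, B across the units is -3, 11, 3, 7, -1, mean 3.4.
Observing D=7 restricts to units where D's equation naturally yields 7: C ∈ {5, 4}. In that subpopulation B = -3, -1, mean -2.
Difference = 3.4 − (-2) = 5.4.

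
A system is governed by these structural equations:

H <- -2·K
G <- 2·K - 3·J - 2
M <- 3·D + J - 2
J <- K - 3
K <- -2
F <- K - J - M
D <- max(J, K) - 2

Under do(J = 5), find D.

3

The intervention breaks the incoming arrows to J: J <- K - 3 no longer applies, and J = 5.
D = max(J, K) - 2  [with J=5, K=-2]  = 3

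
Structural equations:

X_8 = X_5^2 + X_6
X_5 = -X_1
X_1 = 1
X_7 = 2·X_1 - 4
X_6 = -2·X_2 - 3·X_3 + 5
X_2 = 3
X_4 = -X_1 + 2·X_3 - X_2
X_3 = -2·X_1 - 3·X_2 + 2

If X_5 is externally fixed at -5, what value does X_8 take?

51

do(X_5=-5) replaces the equation X_5 = -X_1 with the constant X_5 = -5.
X_3 = -2·X_1 - 3·X_2 + 2  [with X_1=1, X_2=3]  = -9
X_6 = -2·X_2 - 3·X_3 + 5  [with X_2=3, X_3=-9]  = 26
X_8 = X_5^2 + X_6  [with X_5=-5, X_6=26]  = 51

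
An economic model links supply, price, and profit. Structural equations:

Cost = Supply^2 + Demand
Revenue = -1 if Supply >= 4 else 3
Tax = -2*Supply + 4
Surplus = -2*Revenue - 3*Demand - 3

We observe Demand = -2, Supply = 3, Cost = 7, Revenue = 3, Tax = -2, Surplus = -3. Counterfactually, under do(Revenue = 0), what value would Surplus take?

Under do(Revenue=0), the mechanism Revenue = -1 if Supply >= 4 else 3 is discarded; Revenue is fixed at 0.
Surplus = -2*Revenue - 3*Demand - 3  [with Revenue=0, Demand=-2]  = 3

3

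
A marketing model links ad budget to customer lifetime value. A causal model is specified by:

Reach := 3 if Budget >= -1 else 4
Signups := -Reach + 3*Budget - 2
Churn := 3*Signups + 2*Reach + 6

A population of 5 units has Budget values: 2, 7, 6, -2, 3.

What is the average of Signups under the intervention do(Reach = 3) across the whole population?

4.6

The intervention sets Reach=3 in all 5 units regardless of Budget. Recomputing Signups per unit gives 1, 16, 13, -11, 4; average 4.6.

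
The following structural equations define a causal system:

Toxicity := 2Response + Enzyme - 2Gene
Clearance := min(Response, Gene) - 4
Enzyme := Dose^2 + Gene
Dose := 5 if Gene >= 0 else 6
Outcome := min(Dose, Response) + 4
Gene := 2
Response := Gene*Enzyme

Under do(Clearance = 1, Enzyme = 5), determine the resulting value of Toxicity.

21

Under do(Clearance = 1, Enzyme = 5), each intervened variable's structural equation is replaced by its fixed value.
Response = Gene*Enzyme  [with Gene=2, Enzyme=5]  = 10
Toxicity = 2Response + Enzyme - 2Gene  [with Response=10, Enzyme=5, Gene=2]  = 21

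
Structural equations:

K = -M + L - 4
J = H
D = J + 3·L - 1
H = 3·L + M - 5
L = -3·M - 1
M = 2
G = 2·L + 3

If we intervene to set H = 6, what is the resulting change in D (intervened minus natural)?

30

do(H=6) replaces the equation H = 3·L + M - 5 with the constant H = 6.
L = -3·M - 1  [with M=2]  = -7
J = H  [with H=6]  = 6
D = J + 3·L - 1  [with J=6, L=-7]  = -16
Without intervention: L = -3·M - 1  [with M=2]  = -7; H = 3·L + M - 5  [with L=-7, M=2]  = -24; J = H  [with H=-24]  = -24; D = J + 3·L - 1  [with J=-24, L=-7]  = -46.
Change = -16 − (-46) = 30.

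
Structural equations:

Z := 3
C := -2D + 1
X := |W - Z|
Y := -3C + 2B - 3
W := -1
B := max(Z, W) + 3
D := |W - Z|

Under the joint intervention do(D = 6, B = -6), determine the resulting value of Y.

18

The joint intervention fixes D = 6, B = -6, removing each variable's own equation.
C = -2D + 1  [with D=6]  = -11
Y = -3C + 2B - 3  [with C=-11, B=-6]  = 18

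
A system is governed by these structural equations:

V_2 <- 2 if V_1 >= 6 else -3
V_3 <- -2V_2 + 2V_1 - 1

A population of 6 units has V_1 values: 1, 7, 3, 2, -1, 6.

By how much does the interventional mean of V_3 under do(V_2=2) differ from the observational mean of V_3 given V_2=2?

The intervention sets V_2=2 in all 6 units regardless of V_1. Recomputing V_3 per unit gives -3, 9, 1, -1, -7, 7; average 1.
E[V_3|V_2=2] averages over only the 2 units with V_2=2 (V_1 = 7, 6): V_3 = 9, 7, mean 8.
Difference = 1 − 8 = -7.

-7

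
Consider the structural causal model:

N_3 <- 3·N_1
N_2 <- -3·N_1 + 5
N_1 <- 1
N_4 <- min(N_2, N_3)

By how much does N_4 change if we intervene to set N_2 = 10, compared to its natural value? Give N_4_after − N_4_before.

Under do(N_2=10), the mechanism N_2 <- -3·N_1 + 5 is discarded; N_2 is fixed at 10.
N_3 = 3·N_1  [with N_1=1]  = 3
N_4 = min(N_2, N_3)  [with N_2=10, N_3=3]  = 3
Without intervention: N_2 = -3·N_1 + 5  [with N_1=1]  = 2; N_3 = 3·N_1  [with N_1=1]  = 3; N_4 = min(N_2, N_3)  [with N_2=2, N_3=3]  = 2.
Change = 3 − 2 = 1.

1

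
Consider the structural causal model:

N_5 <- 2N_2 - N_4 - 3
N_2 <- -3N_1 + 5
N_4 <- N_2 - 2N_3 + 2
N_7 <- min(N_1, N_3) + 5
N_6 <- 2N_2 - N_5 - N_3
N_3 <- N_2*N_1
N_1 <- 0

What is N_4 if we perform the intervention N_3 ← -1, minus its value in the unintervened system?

The intervention breaks the incoming arrows to N_3: N_3 <- N_2*N_1 no longer applies, and N_3 = -1.
N_2 = -3N_1 + 5  [with N_1=0]  = 5
N_4 = N_2 - 2N_3 + 2  [with N_2=5, N_3=-1]  = 9
Without intervention: N_2 = -3N_1 + 5  [with N_1=0]  = 5; N_3 = N_2*N_1  [with N_2=5, N_1=0]  = 0; N_4 = N_2 - 2N_3 + 2  [with N_2=5, N_3=0]  = 7.
Change = 9 − 7 = 2.

2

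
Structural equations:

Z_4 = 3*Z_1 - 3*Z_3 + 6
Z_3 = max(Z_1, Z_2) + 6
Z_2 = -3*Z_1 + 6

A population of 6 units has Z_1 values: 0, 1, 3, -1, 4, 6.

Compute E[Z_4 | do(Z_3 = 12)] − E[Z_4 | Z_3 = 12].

-2.5

Under do(Z_3=12), Z_3's equation is replaced by Z_3=12 for every unit. Per-unit Z_4: -30, -27, -21, -33, -18, -12. Mean = -23.5.
Observing Z_3=12 restricts to units where Z_3's equation naturally yields 12: Z_1 ∈ {0, 6}. In that subpopulation Z_4 = -30, -12, mean -21.
Difference = -23.5 − (-21) = -2.5.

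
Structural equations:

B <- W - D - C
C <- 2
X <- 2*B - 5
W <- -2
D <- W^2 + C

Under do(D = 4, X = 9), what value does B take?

-8

The joint intervention fixes D = 4, X = 9, removing each variable's own equation.
B = W - D - C  [with W=-2, D=4, C=2]  = -8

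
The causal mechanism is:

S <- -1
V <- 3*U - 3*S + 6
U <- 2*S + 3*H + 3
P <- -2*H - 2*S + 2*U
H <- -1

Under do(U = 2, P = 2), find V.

Setting U = 2, P = 2 by intervention discards those variables' equations.
V = 3*U - 3*S + 6  [with U=2, S=-1]  = 15

15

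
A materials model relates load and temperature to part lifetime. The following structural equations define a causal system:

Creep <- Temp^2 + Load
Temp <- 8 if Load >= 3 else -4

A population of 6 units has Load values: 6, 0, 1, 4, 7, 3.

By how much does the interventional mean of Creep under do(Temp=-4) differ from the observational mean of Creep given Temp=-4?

3

Every unit gets Temp=-4 under the intervention. Creep values become 22, 16, 17, 20, 23, 19; E[Creep|do(Temp=-4)] = 19.5.
Observing Temp=-4 restricts to units where Temp's equation naturally yields -4: Load ∈ {0, 1}. In that subpopulation Creep = 16, 17, mean 16.5.
Difference = 19.5 − 16.5 = 3.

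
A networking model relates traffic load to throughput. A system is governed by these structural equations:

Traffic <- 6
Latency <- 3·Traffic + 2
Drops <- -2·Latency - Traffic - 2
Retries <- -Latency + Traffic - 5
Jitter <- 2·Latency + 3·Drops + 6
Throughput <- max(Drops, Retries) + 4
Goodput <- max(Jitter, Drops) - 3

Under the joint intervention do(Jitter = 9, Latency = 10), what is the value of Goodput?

6

Setting Jitter = 9, Latency = 10 by intervention discards those variables' equations.
Drops = -2·Latency - Traffic - 2  [with Latency=10, Traffic=6]  = -28
Goodput = max(Jitter, Drops) - 3  [with Jitter=9, Drops=-28]  = 6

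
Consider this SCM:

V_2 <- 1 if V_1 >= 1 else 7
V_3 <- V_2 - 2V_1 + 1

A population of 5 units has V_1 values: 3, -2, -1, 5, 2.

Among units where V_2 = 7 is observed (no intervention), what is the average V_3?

11

Observing V_2=7 restricts to units where V_2's equation naturally yields 7: V_1 ∈ {-2, -1}. In that subpopulation V_3 = 12, 10, mean 11.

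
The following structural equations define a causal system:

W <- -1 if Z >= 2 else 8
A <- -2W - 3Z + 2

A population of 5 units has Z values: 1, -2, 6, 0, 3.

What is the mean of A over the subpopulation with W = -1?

-9.5

Observing W=-1 restricts to units where W's equation naturally yields -1: Z ∈ {6, 3}. In that subpopulation A = -14, -5, mean -9.5.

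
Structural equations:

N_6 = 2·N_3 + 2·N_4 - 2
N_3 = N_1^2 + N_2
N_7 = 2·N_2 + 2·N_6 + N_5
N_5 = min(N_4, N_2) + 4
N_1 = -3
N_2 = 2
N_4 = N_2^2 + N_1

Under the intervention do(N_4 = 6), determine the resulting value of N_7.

74

The intervention breaks the incoming arrows to N_4: N_4 = N_2^2 + N_1 no longer applies, and N_4 = 6.
N_3 = N_1^2 + N_2  [with N_1=-3, N_2=2]  = 11
N_5 = min(N_4, N_2) + 4  [with N_4=6, N_2=2]  = 6
N_6 = 2·N_3 + 2·N_4 - 2  [with N_3=11, N_4=6]  = 32
N_7 = 2·N_2 + 2·N_6 + N_5  [with N_2=2, N_6=32, N_5=6]  = 74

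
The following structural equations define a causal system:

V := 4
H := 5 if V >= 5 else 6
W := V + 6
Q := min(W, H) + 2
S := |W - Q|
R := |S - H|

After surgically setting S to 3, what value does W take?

do(S=3) replaces the equation S := |W - Q| with the constant S = 3.
W is not downstream of the intervention, so its value is determined by the original equations.
W = V + 6  [with V=4]  = 10

10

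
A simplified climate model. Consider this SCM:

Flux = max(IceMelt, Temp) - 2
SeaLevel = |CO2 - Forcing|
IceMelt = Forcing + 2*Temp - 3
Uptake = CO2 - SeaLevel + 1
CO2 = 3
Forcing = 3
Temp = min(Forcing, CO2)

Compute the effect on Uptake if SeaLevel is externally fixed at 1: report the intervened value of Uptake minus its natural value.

-1

Under do(SeaLevel=1), the mechanism SeaLevel = |CO2 - Forcing| is discarded; SeaLevel is fixed at 1.
Uptake = CO2 - SeaLevel + 1  [with CO2=3, SeaLevel=1]  = 3
Without intervention: SeaLevel = |CO2 - Forcing|  [with CO2=3, Forcing=3]  = 0; Uptake = CO2 - SeaLevel + 1  [with CO2=3, SeaLevel=0]  = 4.
Change = 3 − 4 = -1.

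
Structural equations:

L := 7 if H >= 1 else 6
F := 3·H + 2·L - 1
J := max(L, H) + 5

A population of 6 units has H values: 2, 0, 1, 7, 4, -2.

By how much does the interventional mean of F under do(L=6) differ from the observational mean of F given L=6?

Under do(L=6), L's equation is replaced by L=6 for every unit. Per-unit F: 17, 11, 14, 32, 23, 5. Mean = 17.
Observing L=6 restricts to units where L's equation naturally yields 6: H ∈ {0, -2}. In that subpopulation F = 11, 5, mean 8.
Difference = 17 − 8 = 9.

9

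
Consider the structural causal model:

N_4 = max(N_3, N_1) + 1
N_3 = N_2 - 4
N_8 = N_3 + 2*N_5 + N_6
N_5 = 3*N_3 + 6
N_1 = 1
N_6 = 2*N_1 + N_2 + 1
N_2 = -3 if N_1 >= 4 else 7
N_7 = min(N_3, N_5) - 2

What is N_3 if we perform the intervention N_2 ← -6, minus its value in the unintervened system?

The intervention breaks the incoming arrows to N_2: N_2 = -3 if N_1 >= 4 else 7 no longer applies, and N_2 = -6.
N_3 = N_2 - 4  [with N_2=-6]  = -10
Without intervention: N_2 = -3 if N_1 >= 4 else 7  [with N_1=1]  = 7; N_3 = N_2 - 4  [with N_2=7]  = 3.
Change = -10 − 3 = -13.

-13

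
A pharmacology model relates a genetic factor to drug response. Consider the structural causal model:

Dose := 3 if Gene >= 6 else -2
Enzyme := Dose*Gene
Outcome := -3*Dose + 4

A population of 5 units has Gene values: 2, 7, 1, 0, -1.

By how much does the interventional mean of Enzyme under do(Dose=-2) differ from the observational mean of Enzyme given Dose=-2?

-2.6

Every unit gets Dose=-2 under the intervention. Enzyme values become -4, -14, -2, 0, 2; E[Enzyme|do(Dose=-2)] = -3.6.
Observing Dose=-2 restricts to units where Dose's equation naturally yields -2: Gene ∈ {2, 1, 0, -1}. In that subpopulation Enzyme = -4, -2, 0, 2, mean -1.
Difference = -3.6 − (-1) = -2.6.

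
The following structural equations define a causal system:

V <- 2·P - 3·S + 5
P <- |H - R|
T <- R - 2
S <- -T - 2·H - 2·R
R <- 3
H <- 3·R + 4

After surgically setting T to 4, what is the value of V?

Under do(T=4), the mechanism T <- R - 2 is discarded; T is fixed at 4.
H = 3·R + 4  [with R=3]  = 13
P = |H - R|  [with H=13, R=3]  = 10
S = -T - 2·H - 2·R  [with T=4, H=13, R=3]  = -36
V = 2·P - 3·S + 5  [with P=10, S=-36]  = 133

133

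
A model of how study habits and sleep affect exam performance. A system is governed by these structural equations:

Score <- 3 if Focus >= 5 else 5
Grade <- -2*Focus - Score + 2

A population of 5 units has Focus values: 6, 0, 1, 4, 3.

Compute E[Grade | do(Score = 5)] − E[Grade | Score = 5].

Every unit gets Score=5 under the intervention. Grade values become -15, -3, -5, -11, -9; E[Grade|do(Score=5)] = -8.6.
E[Grade|Score=5] averages over only the 4 units with Score=5 (Focus = 0, 1, 4, 3): Grade = -3, -5, -11, -9, mean -7.
Difference = -8.6 − (-7) = -1.6.

-1.6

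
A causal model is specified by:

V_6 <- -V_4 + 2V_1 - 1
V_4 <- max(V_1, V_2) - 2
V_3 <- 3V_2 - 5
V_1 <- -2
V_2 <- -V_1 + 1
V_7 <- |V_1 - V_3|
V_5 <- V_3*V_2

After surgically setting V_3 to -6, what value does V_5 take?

-18

do(V_3=-6) replaces the equation V_3 <- 3V_2 - 5 with the constant V_3 = -6.
V_2 = -V_1 + 1  [with V_1=-2]  = 3
V_5 = V_3*V_2  [with V_3=-6, V_2=3]  = -18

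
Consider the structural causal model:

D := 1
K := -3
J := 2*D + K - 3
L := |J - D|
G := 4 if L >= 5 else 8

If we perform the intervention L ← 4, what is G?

8

Intervening sets L = 4 and removes its equation (L := |J - D|).
G = 4 if L >= 5 else 8  [with L=4]  = 8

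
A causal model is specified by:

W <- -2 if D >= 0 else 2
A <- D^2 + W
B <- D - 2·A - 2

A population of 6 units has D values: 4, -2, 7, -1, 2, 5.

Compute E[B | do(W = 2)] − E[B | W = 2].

-24

The intervention sets W=2 in all 6 units regardless of D. Recomputing B per unit gives -34, -16, -97, -9, -12, -51; average -36.5.
Conditioning on W=2 selects the 2 unit(s) with D ∈ {-2, -1}. Their B values: -16, -9. Mean = -12.5.
Difference = -36.5 − (-12.5) = -24.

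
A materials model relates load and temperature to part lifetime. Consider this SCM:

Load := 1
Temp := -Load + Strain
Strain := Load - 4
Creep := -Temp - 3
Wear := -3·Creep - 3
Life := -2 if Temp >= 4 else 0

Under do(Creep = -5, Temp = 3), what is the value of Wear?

The joint intervention fixes Creep = -5, Temp = 3, removing each variable's own equation.
Wear = -3·Creep - 3  [with Creep=-5]  = 12

12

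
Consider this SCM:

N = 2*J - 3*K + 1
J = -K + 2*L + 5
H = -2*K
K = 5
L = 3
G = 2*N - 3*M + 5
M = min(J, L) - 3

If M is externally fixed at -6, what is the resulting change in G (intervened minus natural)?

18

The intervention breaks the incoming arrows to M: M = min(J, L) - 3 no longer applies, and M = -6.
J = -K + 2*L + 5  [with K=5, L=3]  = 6
N = 2*J - 3*K + 1  [with J=6, K=5]  = -2
G = 2*N - 3*M + 5  [with N=-2, M=-6]  = 19
Without intervention: J = -K + 2*L + 5  [with K=5, L=3]  = 6; M = min(J, L) - 3  [with J=6, L=3]  = 0; N = 2*J - 3*K + 1  [with J=6, K=5]  = -2; G = 2*N - 3*M + 5  [with N=-2, M=0]  = 1.
Change = 19 − 1 = 18.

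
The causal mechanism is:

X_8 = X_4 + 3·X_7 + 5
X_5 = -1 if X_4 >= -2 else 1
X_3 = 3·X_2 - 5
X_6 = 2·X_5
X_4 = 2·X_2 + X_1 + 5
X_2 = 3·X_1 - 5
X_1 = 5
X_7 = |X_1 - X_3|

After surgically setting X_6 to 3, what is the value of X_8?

95

Intervening sets X_6 = 3 and removes its equation (X_6 = 2·X_5).
X_8 is not downstream of the intervention, so its value is determined by the original equations.
X_2 = 3·X_1 - 5  [with X_1=5]  = 10
X_3 = 3·X_2 - 5  [with X_2=10]  = 25
X_4 = 2·X_2 + X_1 + 5  [with X_2=10, X_1=5]  = 30
X_7 = |X_1 - X_3|  [with X_1=5, X_3=25]  = 20
X_8 = X_4 + 3·X_7 + 5  [with X_4=30, X_7=20]  = 95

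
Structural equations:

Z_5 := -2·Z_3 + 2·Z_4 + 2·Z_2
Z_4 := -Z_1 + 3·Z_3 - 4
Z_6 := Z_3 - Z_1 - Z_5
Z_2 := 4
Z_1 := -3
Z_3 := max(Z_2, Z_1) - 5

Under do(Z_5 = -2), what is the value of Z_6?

4

The intervention breaks the incoming arrows to Z_5: Z_5 := -2·Z_3 + 2·Z_4 + 2·Z_2 no longer applies, and Z_5 = -2.
Z_3 = max(Z_2, Z_1) - 5  [with Z_2=4, Z_1=-3]  = -1
Z_6 = Z_3 - Z_1 - Z_5  [with Z_3=-1, Z_1=-3, Z_5=-2]  = 4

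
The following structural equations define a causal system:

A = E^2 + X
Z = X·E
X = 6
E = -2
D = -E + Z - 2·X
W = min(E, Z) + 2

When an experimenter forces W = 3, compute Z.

do(W=3) replaces the equation W = min(E, Z) + 2 with the constant W = 3.
Z is not downstream of the intervention, so its value is determined by the original equations.
Z = X·E  [with X=6, E=-2]  = -12

-12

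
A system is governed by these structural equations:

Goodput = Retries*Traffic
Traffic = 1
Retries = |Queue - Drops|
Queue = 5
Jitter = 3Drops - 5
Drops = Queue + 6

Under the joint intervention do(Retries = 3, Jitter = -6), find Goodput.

The joint intervention fixes Retries = 3, Jitter = -6, removing each variable's own equation.
Goodput = Retries*Traffic  [with Retries=3, Traffic=1]  = 3

3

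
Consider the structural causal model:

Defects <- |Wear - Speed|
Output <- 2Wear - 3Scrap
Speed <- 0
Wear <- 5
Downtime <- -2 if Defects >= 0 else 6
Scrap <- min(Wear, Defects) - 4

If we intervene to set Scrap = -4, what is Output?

Intervening sets Scrap = -4 and removes its equation (Scrap <- min(Wear, Defects) - 4).
Output = 2Wear - 3Scrap  [with Wear=5, Scrap=-4]  = 22

22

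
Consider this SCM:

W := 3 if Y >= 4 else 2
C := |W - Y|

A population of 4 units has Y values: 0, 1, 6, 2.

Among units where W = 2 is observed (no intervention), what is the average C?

1

Conditioning on W=2 selects the 3 unit(s) with Y ∈ {0, 1, 2}. Their C values: 2, 1, 0. Mean = 1.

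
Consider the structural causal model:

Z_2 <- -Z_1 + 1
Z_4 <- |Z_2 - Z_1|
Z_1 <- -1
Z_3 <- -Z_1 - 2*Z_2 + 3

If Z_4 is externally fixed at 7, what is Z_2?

2

The intervention breaks the incoming arrows to Z_4: Z_4 <- |Z_2 - Z_1| no longer applies, and Z_4 = 7.
Since Z_2 is not a descendant of the intervened variable, it is unaffected.
Z_2 = -Z_1 + 1  [with Z_1=-1]  = 2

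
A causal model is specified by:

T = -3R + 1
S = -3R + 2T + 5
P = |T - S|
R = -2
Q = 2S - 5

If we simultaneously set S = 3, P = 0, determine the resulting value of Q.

Setting S = 3, P = 0 by intervention discards those variables' equations.
Q = 2S - 5  [with S=3]  = 1

1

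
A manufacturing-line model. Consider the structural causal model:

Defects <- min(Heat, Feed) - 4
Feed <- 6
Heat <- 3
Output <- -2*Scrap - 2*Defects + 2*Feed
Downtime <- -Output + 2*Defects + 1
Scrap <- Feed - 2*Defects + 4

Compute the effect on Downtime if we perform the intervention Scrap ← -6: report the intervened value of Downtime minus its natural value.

-36

Under do(Scrap=-6), the mechanism Scrap <- Feed - 2*Defects + 4 is discarded; Scrap is fixed at -6.
Defects = min(Heat, Feed) - 4  [with Heat=3, Feed=6]  = -1
Output = -2*Scrap - 2*Defects + 2*Feed  [with Scrap=-6, Defects=-1, Feed=6]  = 26
Downtime = -Output + 2*Defects + 1  [with Output=26, Defects=-1]  = -27
Without intervention: Defects = min(Heat, Feed) - 4  [with Heat=3, Feed=6]  = -1; Scrap = Feed - 2*Defects + 4  [with Feed=6, Defects=-1]  = 12; Output = -2*Scrap - 2*Defects + 2*Feed  [with Scrap=12, Defects=-1, Feed=6]  = -10; Downtime = -Output + 2*Defects + 1  [with Output=-10, Defects=-1]  = 9.
Change = -27 − 9 = -36.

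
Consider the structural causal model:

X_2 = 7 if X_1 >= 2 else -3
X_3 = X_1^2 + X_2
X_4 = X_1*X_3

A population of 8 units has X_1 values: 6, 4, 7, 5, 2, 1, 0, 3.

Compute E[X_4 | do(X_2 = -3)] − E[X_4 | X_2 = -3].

Under do(X_2=-3), X_2's equation is replaced by X_2=-3 for every unit. Per-unit X_4: 198, 52, 322, 110, 2, -2, 0, 18. Mean = 87.5.
Conditioning on X_2=-3 selects the 2 unit(s) with X_1 ∈ {1, 0}. Their X_4 values: -2, 0. Mean = -1.
Difference = 87.5 − (-1) = 88.5.

88.5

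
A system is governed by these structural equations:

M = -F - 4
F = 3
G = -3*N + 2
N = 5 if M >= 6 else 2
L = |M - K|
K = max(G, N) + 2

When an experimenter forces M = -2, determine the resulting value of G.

-4

Under do(M=-2), the mechanism M = -F - 4 is discarded; M is fixed at -2.
N = 5 if M >= 6 else 2  [with M=-2]  = 2
G = -3*N + 2  [with N=2]  = -4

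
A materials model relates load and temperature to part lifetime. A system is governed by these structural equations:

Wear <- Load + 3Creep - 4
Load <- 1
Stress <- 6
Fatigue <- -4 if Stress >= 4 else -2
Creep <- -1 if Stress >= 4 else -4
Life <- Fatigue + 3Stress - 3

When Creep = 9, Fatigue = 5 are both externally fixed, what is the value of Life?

Setting Creep = 9, Fatigue = 5 by intervention discards those variables' equations.
Life = Fatigue + 3Stress - 3  [with Fatigue=5, Stress=6]  = 20

20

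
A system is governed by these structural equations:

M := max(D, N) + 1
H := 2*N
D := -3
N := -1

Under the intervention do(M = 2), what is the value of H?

-2

Under do(M=2), the mechanism M := max(D, N) + 1 is discarded; M is fixed at 2.
Since H is not a descendant of the intervened variable, it is unaffected.
H = 2*N  [with N=-1]  = -2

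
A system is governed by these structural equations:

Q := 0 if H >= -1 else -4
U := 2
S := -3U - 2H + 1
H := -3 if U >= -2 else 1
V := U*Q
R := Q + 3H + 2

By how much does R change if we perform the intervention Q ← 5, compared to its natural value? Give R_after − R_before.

do(Q=5) replaces the equation Q := 0 if H >= -1 else -4 with the constant Q = 5.
H = -3 if U >= -2 else 1  [with U=2]  = -3
R = Q + 3H + 2  [with Q=5, H=-3]  = -2
Without intervention: H = -3 if U >= -2 else 1  [with U=2]  = -3; Q = 0 if H >= -1 else -4  [with H=-3]  = -4; R = Q + 3H + 2  [with Q=-4, H=-3]  = -11.
Change = -2 − (-11) = 9.

9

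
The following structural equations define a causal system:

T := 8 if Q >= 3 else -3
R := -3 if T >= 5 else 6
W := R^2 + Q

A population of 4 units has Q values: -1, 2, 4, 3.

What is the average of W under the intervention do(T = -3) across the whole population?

38

Every unit gets T=-3 under the intervention. W values become 35, 38, 40, 39; E[W|do(T=-3)] = 38.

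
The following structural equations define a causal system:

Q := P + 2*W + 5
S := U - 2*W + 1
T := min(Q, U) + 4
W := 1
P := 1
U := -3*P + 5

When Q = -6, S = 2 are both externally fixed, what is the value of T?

Setting Q = -6, S = 2 by intervention discards those variables' equations.
U = -3*P + 5  [with P=1]  = 2
T = min(Q, U) + 4  [with Q=-6, U=2]  = -2

-2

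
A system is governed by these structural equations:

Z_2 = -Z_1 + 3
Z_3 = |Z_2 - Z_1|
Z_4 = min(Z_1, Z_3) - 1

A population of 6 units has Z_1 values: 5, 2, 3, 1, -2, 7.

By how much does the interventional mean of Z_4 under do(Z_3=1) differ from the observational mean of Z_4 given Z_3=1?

-0.5

Every unit gets Z_3=1 under the intervention. Z_4 values become 0, 0, 0, 0, -3, 0; E[Z_4|do(Z_3=1)] = -0.5.
Conditioning on Z_3=1 selects the 2 unit(s) with Z_1 ∈ {2, 1}. Their Z_4 values: 0, 0. Mean = 0.
Difference = -0.5 − 0 = -0.5.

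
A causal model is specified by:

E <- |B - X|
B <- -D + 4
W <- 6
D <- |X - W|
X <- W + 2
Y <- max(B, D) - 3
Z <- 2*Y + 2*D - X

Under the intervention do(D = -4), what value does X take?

8

Under do(D=-4), the mechanism D <- |X - W| is discarded; D is fixed at -4.
Since X is not a descendant of the intervened variable, it is unaffected.
X = W + 2  [with W=6]  = 8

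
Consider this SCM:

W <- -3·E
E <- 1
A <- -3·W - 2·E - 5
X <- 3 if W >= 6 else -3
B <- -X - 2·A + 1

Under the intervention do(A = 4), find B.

Intervening sets A = 4 and removes its equation (A <- -3·W - 2·E - 5).
W = -3·E  [with E=1]  = -3
X = 3 if W >= 6 else -3  [with W=-3]  = -3
B = -X - 2·A + 1  [with X=-3, A=4]  = -4

-4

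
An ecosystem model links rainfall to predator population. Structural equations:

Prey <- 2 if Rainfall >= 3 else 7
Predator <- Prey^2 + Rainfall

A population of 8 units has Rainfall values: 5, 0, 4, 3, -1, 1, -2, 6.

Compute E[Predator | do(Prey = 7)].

Every unit gets Prey=7 under the intervention. Predator values become 54, 49, 53, 52, 48, 50, 47, 55; E[Predator|do(Prey=7)] = 51.

51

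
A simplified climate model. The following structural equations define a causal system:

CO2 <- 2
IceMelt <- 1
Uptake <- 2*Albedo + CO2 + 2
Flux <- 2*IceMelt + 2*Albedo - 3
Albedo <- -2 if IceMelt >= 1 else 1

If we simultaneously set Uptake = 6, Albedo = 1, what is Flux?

Under do(Uptake = 6, Albedo = 1), each intervened variable's structural equation is replaced by its fixed value.
Flux = 2*IceMelt + 2*Albedo - 3  [with IceMelt=1, Albedo=1]  = 1

1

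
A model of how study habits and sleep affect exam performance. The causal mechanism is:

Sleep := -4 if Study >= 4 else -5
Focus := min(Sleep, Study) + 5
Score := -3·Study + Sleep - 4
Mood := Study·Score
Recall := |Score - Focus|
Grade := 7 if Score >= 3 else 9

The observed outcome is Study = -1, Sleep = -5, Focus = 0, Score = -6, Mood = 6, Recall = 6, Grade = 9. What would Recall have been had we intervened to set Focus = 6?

The intervention breaks the incoming arrows to Focus: Focus := min(Sleep, Study) + 5 no longer applies, and Focus = 6.
Sleep = -4 if Study >= 4 else -5  [with Study=-1]  = -5
Score = -3·Study + Sleep - 4  [with Study=-1, Sleep=-5]  = -6
Recall = |Score - Focus|  [with Score=-6, Focus=6]  = 12

12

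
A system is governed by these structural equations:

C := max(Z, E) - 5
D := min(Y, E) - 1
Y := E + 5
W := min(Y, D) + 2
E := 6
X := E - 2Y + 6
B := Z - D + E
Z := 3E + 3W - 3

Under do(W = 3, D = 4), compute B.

26

The joint intervention fixes W = 3, D = 4, removing each variable's own equation.
Z = 3E + 3W - 3  [with E=6, W=3]  = 24
B = Z - D + E  [with Z=24, D=4, E=6]  = 26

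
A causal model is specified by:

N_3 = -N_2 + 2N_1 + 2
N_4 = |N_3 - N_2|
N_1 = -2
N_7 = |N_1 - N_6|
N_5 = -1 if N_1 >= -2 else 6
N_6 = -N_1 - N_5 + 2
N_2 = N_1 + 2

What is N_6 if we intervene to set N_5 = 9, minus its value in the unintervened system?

The intervention breaks the incoming arrows to N_5: N_5 = -1 if N_1 >= -2 else 6 no longer applies, and N_5 = 9.
N_6 = -N_1 - N_5 + 2  [with N_1=-2, N_5=9]  = -5
Without intervention: N_5 = -1 if N_1 >= -2 else 6  [with N_1=-2]  = -1; N_6 = -N_1 - N_5 + 2  [with N_1=-2, N_5=-1]  = 5.
Change = -5 − 5 = -10.

-10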